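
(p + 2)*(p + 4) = p^2 + 6*p + 8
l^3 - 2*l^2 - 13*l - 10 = (l - 5)*(l + 1)*(l + 2)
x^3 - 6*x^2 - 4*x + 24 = (x - 6)*(x - 2)*(x + 2)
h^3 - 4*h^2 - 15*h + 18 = (h - 6)*(h - 1)*(h + 3)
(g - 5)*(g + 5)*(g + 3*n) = g^3 + 3*g^2*n - 25*g - 75*n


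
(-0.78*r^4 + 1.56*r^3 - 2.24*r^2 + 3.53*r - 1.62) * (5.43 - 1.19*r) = 0.9282*r^5 - 6.0918*r^4 + 11.1364*r^3 - 16.3639*r^2 + 21.0957*r - 8.7966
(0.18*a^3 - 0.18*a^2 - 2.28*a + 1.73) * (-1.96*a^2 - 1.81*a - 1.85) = -0.3528*a^5 + 0.027*a^4 + 4.4616*a^3 + 1.069*a^2 + 1.0867*a - 3.2005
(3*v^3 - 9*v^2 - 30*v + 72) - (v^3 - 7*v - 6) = 2*v^3 - 9*v^2 - 23*v + 78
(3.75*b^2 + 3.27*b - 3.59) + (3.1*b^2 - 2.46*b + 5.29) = 6.85*b^2 + 0.81*b + 1.7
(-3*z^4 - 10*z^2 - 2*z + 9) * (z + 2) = -3*z^5 - 6*z^4 - 10*z^3 - 22*z^2 + 5*z + 18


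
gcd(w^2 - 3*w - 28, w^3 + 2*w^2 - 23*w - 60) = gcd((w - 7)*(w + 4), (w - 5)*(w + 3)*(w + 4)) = w + 4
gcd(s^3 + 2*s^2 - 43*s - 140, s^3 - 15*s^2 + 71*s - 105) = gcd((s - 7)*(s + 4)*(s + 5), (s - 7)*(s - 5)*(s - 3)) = s - 7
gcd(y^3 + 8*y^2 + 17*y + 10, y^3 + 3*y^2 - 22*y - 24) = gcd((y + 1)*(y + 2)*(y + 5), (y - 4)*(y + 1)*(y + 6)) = y + 1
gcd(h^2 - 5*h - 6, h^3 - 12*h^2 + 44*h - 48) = h - 6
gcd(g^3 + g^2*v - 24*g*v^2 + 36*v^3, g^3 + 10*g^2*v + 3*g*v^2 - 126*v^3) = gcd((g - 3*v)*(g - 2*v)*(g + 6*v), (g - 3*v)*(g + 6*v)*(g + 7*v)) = -g^2 - 3*g*v + 18*v^2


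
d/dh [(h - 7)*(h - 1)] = 2*h - 8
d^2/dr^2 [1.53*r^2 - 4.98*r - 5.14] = 3.06000000000000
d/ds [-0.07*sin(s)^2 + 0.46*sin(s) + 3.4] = (0.46 - 0.14*sin(s))*cos(s)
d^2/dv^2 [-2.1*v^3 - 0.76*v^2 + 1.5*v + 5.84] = -12.6*v - 1.52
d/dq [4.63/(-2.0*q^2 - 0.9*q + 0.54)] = (18.52*q + 4.167)/(2.0*q^2 + 0.9*q - 0.54)^2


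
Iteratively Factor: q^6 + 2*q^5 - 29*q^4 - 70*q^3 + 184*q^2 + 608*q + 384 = (q + 4)*(q^5 - 2*q^4 - 21*q^3 + 14*q^2 + 128*q + 96) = (q + 2)*(q + 4)*(q^4 - 4*q^3 - 13*q^2 + 40*q + 48) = (q + 2)*(q + 3)*(q + 4)*(q^3 - 7*q^2 + 8*q + 16) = (q - 4)*(q + 2)*(q + 3)*(q + 4)*(q^2 - 3*q - 4) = (q - 4)^2*(q + 2)*(q + 3)*(q + 4)*(q + 1)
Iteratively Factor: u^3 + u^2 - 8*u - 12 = (u + 2)*(u^2 - u - 6) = (u + 2)^2*(u - 3)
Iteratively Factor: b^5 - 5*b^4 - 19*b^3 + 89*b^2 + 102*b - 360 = (b + 3)*(b^4 - 8*b^3 + 5*b^2 + 74*b - 120) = (b - 5)*(b + 3)*(b^3 - 3*b^2 - 10*b + 24) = (b - 5)*(b - 2)*(b + 3)*(b^2 - b - 12) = (b - 5)*(b - 2)*(b + 3)^2*(b - 4)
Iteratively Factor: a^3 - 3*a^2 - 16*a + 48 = (a - 3)*(a^2 - 16) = (a - 3)*(a + 4)*(a - 4)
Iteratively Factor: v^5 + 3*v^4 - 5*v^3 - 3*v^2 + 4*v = (v - 1)*(v^4 + 4*v^3 - v^2 - 4*v) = (v - 1)^2*(v^3 + 5*v^2 + 4*v) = (v - 1)^2*(v + 1)*(v^2 + 4*v) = v*(v - 1)^2*(v + 1)*(v + 4)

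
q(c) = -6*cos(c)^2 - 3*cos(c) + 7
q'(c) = 12*sin(c)*cos(c) + 3*sin(c)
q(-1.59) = 7.06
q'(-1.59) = -2.77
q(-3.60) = 4.87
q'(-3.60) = -3.43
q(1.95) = 7.29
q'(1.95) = -1.34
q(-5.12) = 4.87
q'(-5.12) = 7.12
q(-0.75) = 1.59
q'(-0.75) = -8.03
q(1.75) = 7.34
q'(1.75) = 0.85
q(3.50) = 4.55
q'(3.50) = 2.89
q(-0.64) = 0.73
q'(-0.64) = -7.54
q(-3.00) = 4.09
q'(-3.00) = 1.25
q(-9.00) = 4.75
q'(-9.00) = 3.27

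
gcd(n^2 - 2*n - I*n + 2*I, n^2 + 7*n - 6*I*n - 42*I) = 1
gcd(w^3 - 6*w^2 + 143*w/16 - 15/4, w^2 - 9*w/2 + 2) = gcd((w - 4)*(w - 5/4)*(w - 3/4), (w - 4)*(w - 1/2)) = w - 4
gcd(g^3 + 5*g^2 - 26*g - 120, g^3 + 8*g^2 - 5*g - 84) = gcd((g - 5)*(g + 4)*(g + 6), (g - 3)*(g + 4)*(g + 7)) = g + 4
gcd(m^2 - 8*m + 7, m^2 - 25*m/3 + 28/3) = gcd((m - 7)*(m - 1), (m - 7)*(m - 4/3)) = m - 7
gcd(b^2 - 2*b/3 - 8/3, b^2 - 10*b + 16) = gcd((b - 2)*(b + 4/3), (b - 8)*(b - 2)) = b - 2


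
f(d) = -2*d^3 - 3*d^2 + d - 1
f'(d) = -6*d^2 - 6*d + 1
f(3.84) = -154.64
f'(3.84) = -110.51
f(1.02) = -5.22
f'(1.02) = -11.36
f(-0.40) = -1.75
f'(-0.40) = 2.44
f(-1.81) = -0.78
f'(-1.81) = -7.80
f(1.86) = -22.39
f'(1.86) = -30.92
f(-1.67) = -1.72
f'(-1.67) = -5.71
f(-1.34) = -2.91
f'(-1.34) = -1.73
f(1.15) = -6.86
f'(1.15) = -13.84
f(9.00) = -1693.00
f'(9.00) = -539.00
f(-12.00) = 3011.00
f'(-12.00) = -791.00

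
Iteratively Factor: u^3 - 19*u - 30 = (u - 5)*(u^2 + 5*u + 6) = (u - 5)*(u + 2)*(u + 3)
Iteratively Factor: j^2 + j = (j + 1)*(j)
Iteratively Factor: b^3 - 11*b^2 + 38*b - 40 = (b - 2)*(b^2 - 9*b + 20) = (b - 4)*(b - 2)*(b - 5)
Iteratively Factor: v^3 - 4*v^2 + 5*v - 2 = (v - 1)*(v^2 - 3*v + 2) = (v - 1)^2*(v - 2)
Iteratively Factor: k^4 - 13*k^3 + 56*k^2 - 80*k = (k)*(k^3 - 13*k^2 + 56*k - 80) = k*(k - 4)*(k^2 - 9*k + 20) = k*(k - 5)*(k - 4)*(k - 4)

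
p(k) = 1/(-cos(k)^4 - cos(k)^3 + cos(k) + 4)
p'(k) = (-4*sin(k)*cos(k)^3 - 3*sin(k)*cos(k)^2 + sin(k))/(-cos(k)^4 - cos(k)^3 + cos(k) + 4)^2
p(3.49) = 0.32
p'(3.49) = -0.06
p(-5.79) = 0.28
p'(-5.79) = -0.15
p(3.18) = 0.33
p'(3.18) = -0.01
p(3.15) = 0.33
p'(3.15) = -0.00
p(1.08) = 0.23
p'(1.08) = -0.00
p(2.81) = 0.32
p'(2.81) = 0.06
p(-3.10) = 0.33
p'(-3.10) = -0.01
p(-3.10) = 0.33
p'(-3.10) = -0.01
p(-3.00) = 0.33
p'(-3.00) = -0.03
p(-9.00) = 0.32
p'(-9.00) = -0.06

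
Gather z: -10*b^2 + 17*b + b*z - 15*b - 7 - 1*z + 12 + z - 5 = -10*b^2 + b*z + 2*b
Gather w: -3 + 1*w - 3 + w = 2*w - 6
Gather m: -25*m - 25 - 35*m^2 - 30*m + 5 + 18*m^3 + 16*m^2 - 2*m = 18*m^3 - 19*m^2 - 57*m - 20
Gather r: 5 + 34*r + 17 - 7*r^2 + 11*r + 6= -7*r^2 + 45*r + 28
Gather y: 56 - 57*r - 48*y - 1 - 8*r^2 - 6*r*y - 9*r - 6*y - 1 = -8*r^2 - 66*r + y*(-6*r - 54) + 54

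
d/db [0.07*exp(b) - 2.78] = 0.07*exp(b)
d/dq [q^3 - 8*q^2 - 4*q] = 3*q^2 - 16*q - 4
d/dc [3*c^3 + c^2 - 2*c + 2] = 9*c^2 + 2*c - 2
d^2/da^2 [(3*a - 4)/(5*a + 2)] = -260/(5*a + 2)^3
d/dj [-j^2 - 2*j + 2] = -2*j - 2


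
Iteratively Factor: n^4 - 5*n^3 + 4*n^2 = (n)*(n^3 - 5*n^2 + 4*n) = n*(n - 4)*(n^2 - n) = n*(n - 4)*(n - 1)*(n)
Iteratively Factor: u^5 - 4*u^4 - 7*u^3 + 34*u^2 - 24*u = (u + 3)*(u^4 - 7*u^3 + 14*u^2 - 8*u) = (u - 4)*(u + 3)*(u^3 - 3*u^2 + 2*u) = (u - 4)*(u - 1)*(u + 3)*(u^2 - 2*u) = (u - 4)*(u - 2)*(u - 1)*(u + 3)*(u)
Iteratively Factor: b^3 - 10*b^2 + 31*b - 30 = (b - 3)*(b^2 - 7*b + 10) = (b - 5)*(b - 3)*(b - 2)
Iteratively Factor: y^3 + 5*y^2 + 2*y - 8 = (y + 2)*(y^2 + 3*y - 4) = (y + 2)*(y + 4)*(y - 1)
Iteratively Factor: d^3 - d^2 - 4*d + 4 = (d - 1)*(d^2 - 4) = (d - 1)*(d + 2)*(d - 2)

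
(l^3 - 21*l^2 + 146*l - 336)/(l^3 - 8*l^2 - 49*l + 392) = (l - 6)/(l + 7)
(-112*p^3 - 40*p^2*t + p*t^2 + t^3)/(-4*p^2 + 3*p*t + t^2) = (28*p^2 + 3*p*t - t^2)/(p - t)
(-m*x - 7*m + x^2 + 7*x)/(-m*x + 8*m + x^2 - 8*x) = (x + 7)/(x - 8)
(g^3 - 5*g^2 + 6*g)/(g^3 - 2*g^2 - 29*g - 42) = g*(-g^2 + 5*g - 6)/(-g^3 + 2*g^2 + 29*g + 42)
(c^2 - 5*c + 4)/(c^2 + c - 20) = (c - 1)/(c + 5)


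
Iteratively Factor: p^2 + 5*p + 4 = (p + 4)*(p + 1)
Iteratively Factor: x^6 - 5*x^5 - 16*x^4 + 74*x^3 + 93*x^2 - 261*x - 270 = (x + 2)*(x^5 - 7*x^4 - 2*x^3 + 78*x^2 - 63*x - 135) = (x - 5)*(x + 2)*(x^4 - 2*x^3 - 12*x^2 + 18*x + 27) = (x - 5)*(x - 3)*(x + 2)*(x^3 + x^2 - 9*x - 9) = (x - 5)*(x - 3)^2*(x + 2)*(x^2 + 4*x + 3) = (x - 5)*(x - 3)^2*(x + 2)*(x + 3)*(x + 1)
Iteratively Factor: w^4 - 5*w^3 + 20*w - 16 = (w - 2)*(w^3 - 3*w^2 - 6*w + 8) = (w - 4)*(w - 2)*(w^2 + w - 2) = (w - 4)*(w - 2)*(w - 1)*(w + 2)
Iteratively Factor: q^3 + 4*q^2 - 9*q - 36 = (q + 4)*(q^2 - 9) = (q + 3)*(q + 4)*(q - 3)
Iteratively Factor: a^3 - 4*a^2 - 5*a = (a + 1)*(a^2 - 5*a) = a*(a + 1)*(a - 5)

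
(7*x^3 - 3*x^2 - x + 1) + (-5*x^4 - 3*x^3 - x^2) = -5*x^4 + 4*x^3 - 4*x^2 - x + 1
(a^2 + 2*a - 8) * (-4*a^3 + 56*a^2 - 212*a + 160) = -4*a^5 + 48*a^4 - 68*a^3 - 712*a^2 + 2016*a - 1280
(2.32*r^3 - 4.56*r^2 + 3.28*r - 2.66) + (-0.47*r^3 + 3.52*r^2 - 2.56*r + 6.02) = 1.85*r^3 - 1.04*r^2 + 0.72*r + 3.36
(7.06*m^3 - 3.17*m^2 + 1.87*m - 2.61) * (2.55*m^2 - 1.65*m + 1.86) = 18.003*m^5 - 19.7325*m^4 + 23.1306*m^3 - 15.6372*m^2 + 7.7847*m - 4.8546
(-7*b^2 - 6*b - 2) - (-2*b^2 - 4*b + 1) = -5*b^2 - 2*b - 3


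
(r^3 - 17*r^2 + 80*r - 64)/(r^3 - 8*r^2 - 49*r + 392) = (r^2 - 9*r + 8)/(r^2 - 49)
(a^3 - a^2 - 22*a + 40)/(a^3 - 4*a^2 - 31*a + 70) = (a - 4)/(a - 7)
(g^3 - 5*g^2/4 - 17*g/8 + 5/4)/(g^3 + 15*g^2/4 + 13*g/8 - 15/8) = (g - 2)/(g + 3)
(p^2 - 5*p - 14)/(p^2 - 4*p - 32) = (-p^2 + 5*p + 14)/(-p^2 + 4*p + 32)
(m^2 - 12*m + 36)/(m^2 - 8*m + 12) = (m - 6)/(m - 2)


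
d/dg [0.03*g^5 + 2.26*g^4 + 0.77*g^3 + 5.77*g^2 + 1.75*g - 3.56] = 0.15*g^4 + 9.04*g^3 + 2.31*g^2 + 11.54*g + 1.75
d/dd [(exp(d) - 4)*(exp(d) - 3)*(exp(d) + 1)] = (3*exp(2*d) - 12*exp(d) + 5)*exp(d)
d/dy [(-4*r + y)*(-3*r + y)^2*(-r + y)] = -69*r^3 + 86*r^2*y - 33*r*y^2 + 4*y^3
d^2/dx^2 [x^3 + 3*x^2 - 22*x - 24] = 6*x + 6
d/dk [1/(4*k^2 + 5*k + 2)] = (-8*k - 5)/(4*k^2 + 5*k + 2)^2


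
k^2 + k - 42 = (k - 6)*(k + 7)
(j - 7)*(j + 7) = j^2 - 49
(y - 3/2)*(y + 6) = y^2 + 9*y/2 - 9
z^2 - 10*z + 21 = (z - 7)*(z - 3)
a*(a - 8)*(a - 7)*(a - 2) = a^4 - 17*a^3 + 86*a^2 - 112*a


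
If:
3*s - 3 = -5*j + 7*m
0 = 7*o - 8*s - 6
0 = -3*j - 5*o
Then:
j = -40*s/21 - 10/7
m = -137*s/147 - 71/49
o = 8*s/7 + 6/7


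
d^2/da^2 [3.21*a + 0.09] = 0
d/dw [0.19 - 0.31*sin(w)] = -0.31*cos(w)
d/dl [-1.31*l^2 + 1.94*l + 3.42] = 1.94 - 2.62*l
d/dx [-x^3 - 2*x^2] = x*(-3*x - 4)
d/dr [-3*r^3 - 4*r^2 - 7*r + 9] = -9*r^2 - 8*r - 7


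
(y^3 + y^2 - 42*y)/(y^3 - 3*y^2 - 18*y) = (y + 7)/(y + 3)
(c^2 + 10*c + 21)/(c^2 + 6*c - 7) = (c + 3)/(c - 1)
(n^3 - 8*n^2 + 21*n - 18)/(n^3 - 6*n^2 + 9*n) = (n - 2)/n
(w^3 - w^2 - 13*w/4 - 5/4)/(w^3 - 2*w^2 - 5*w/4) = (w + 1)/w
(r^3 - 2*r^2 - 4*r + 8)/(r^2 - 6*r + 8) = (r^2 - 4)/(r - 4)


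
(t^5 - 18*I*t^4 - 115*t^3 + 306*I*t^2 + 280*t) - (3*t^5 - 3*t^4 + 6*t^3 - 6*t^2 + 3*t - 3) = -2*t^5 + 3*t^4 - 18*I*t^4 - 121*t^3 + 6*t^2 + 306*I*t^2 + 277*t + 3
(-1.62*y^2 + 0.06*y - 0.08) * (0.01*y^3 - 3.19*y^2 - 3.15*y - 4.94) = -0.0162*y^5 + 5.1684*y^4 + 4.9108*y^3 + 8.069*y^2 - 0.0444*y + 0.3952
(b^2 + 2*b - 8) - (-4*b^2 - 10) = 5*b^2 + 2*b + 2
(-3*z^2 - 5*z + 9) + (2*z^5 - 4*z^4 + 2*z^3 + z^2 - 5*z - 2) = 2*z^5 - 4*z^4 + 2*z^3 - 2*z^2 - 10*z + 7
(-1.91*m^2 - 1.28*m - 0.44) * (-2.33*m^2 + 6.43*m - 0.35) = 4.4503*m^4 - 9.2989*m^3 - 6.5367*m^2 - 2.3812*m + 0.154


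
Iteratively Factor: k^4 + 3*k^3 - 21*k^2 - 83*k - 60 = (k + 4)*(k^3 - k^2 - 17*k - 15) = (k + 3)*(k + 4)*(k^2 - 4*k - 5) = (k + 1)*(k + 3)*(k + 4)*(k - 5)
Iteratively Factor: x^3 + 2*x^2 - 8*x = (x)*(x^2 + 2*x - 8) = x*(x - 2)*(x + 4)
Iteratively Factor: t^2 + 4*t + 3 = (t + 3)*(t + 1)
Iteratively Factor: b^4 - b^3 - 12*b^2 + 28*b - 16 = (b + 4)*(b^3 - 5*b^2 + 8*b - 4) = (b - 2)*(b + 4)*(b^2 - 3*b + 2) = (b - 2)^2*(b + 4)*(b - 1)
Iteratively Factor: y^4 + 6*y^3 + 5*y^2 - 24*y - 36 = (y - 2)*(y^3 + 8*y^2 + 21*y + 18) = (y - 2)*(y + 3)*(y^2 + 5*y + 6) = (y - 2)*(y + 3)^2*(y + 2)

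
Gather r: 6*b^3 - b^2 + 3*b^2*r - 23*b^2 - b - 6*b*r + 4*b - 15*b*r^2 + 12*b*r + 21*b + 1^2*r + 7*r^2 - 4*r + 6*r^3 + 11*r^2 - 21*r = 6*b^3 - 24*b^2 + 24*b + 6*r^3 + r^2*(18 - 15*b) + r*(3*b^2 + 6*b - 24)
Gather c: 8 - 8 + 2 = 2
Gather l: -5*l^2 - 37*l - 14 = -5*l^2 - 37*l - 14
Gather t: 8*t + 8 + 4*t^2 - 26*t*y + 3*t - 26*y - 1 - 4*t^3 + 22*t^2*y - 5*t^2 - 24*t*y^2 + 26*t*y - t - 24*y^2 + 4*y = -4*t^3 + t^2*(22*y - 1) + t*(10 - 24*y^2) - 24*y^2 - 22*y + 7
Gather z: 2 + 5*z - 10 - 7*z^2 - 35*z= -7*z^2 - 30*z - 8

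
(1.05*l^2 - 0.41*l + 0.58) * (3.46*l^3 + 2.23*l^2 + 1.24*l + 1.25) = 3.633*l^5 + 0.9229*l^4 + 2.3945*l^3 + 2.0975*l^2 + 0.2067*l + 0.725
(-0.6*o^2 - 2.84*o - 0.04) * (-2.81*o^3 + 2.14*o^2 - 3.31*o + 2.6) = 1.686*o^5 + 6.6964*o^4 - 3.9792*o^3 + 7.7548*o^2 - 7.2516*o - 0.104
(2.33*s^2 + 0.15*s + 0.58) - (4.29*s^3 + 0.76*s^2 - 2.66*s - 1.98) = -4.29*s^3 + 1.57*s^2 + 2.81*s + 2.56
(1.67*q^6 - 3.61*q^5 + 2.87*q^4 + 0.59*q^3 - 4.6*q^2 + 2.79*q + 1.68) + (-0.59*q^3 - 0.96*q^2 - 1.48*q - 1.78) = 1.67*q^6 - 3.61*q^5 + 2.87*q^4 - 5.56*q^2 + 1.31*q - 0.1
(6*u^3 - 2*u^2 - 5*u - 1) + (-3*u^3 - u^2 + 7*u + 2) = 3*u^3 - 3*u^2 + 2*u + 1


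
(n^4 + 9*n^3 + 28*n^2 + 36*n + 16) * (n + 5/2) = n^5 + 23*n^4/2 + 101*n^3/2 + 106*n^2 + 106*n + 40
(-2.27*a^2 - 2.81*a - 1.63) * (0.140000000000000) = -0.3178*a^2 - 0.3934*a - 0.2282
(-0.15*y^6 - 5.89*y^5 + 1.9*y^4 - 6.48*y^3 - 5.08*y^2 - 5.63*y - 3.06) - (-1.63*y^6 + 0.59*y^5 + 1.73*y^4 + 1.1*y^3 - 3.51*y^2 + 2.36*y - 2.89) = 1.48*y^6 - 6.48*y^5 + 0.17*y^4 - 7.58*y^3 - 1.57*y^2 - 7.99*y - 0.17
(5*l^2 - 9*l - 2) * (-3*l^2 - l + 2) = -15*l^4 + 22*l^3 + 25*l^2 - 16*l - 4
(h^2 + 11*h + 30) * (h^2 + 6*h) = h^4 + 17*h^3 + 96*h^2 + 180*h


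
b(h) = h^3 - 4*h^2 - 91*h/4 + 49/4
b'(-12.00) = 505.25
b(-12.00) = -2018.75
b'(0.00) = -22.75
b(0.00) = 12.25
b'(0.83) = -27.32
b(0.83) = -8.82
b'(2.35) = -24.98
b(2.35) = -50.32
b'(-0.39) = -19.17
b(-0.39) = 20.45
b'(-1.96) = 4.45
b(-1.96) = 33.94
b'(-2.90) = 25.68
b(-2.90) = 20.20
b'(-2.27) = 10.87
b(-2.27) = 31.58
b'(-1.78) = 1.00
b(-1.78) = 34.43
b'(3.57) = -13.08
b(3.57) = -74.45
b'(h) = 3*h^2 - 8*h - 91/4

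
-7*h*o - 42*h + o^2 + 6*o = (-7*h + o)*(o + 6)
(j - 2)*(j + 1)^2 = j^3 - 3*j - 2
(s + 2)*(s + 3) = s^2 + 5*s + 6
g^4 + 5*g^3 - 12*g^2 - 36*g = g*(g - 3)*(g + 2)*(g + 6)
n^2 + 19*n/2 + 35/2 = (n + 5/2)*(n + 7)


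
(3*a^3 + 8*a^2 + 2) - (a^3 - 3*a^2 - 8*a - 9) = 2*a^3 + 11*a^2 + 8*a + 11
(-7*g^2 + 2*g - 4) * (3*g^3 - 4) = -21*g^5 + 6*g^4 - 12*g^3 + 28*g^2 - 8*g + 16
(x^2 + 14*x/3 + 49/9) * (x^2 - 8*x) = x^4 - 10*x^3/3 - 287*x^2/9 - 392*x/9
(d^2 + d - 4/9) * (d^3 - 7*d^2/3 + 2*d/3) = d^5 - 4*d^4/3 - 19*d^3/9 + 46*d^2/27 - 8*d/27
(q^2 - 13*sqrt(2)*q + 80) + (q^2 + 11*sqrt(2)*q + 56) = 2*q^2 - 2*sqrt(2)*q + 136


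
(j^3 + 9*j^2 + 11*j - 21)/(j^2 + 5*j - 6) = (j^2 + 10*j + 21)/(j + 6)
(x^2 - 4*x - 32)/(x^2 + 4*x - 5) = (x^2 - 4*x - 32)/(x^2 + 4*x - 5)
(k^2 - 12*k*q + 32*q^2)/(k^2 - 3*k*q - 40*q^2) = (k - 4*q)/(k + 5*q)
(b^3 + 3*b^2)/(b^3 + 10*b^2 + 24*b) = b*(b + 3)/(b^2 + 10*b + 24)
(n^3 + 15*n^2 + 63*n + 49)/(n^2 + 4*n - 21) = (n^2 + 8*n + 7)/(n - 3)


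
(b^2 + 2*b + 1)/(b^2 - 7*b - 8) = (b + 1)/(b - 8)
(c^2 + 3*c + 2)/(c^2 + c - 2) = (c + 1)/(c - 1)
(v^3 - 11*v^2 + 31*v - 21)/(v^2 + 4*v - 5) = (v^2 - 10*v + 21)/(v + 5)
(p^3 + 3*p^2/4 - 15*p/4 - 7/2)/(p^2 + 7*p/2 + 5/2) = (4*p^2 - p - 14)/(2*(2*p + 5))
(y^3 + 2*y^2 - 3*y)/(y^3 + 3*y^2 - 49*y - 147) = y*(y - 1)/(y^2 - 49)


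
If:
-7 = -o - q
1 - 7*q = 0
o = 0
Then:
No Solution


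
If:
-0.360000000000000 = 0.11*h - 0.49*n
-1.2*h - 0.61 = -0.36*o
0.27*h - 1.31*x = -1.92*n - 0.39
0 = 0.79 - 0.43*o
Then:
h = 0.04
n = 0.74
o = 1.84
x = 1.40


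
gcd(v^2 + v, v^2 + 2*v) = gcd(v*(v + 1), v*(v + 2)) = v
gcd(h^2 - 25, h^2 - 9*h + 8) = 1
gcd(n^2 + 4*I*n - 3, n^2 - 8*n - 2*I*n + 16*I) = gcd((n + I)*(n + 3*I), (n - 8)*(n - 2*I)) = 1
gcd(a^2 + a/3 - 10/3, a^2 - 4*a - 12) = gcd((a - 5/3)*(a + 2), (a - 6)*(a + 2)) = a + 2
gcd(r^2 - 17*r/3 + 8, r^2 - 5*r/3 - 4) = r - 3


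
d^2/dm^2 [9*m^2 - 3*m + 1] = 18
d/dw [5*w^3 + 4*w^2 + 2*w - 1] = 15*w^2 + 8*w + 2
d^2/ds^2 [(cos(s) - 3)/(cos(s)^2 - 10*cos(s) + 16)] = (-9*(1 - cos(2*s))^2*cos(s)/4 + (1 - cos(2*s))^2/2 + 629*cos(s)/2 - 33*cos(2*s) + cos(5*s)/2 - 219)/((cos(s) - 8)^3*(cos(s) - 2)^3)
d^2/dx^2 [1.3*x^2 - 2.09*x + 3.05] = 2.60000000000000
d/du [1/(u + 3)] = -1/(u + 3)^2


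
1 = 1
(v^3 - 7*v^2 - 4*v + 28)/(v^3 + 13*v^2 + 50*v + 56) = (v^2 - 9*v + 14)/(v^2 + 11*v + 28)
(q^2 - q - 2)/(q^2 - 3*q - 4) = (q - 2)/(q - 4)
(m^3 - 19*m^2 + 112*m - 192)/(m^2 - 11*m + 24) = m - 8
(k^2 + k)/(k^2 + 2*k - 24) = k*(k + 1)/(k^2 + 2*k - 24)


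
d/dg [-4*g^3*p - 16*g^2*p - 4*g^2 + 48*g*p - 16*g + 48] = -12*g^2*p - 32*g*p - 8*g + 48*p - 16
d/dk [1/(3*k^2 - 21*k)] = (7 - 2*k)/(3*k^2*(k - 7)^2)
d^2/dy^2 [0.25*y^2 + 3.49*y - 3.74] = 0.500000000000000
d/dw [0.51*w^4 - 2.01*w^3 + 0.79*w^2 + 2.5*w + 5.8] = 2.04*w^3 - 6.03*w^2 + 1.58*w + 2.5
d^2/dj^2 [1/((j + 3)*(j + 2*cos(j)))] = 2*((1 - 2*sin(j))*(j + 3)*(j + 2*cos(j)) + (j + 3)^2*(j + 2*cos(j))*cos(j) + (j + 3)^2*(2*sin(j) - 1)^2 + (j + 2*cos(j))^2)/((j + 3)^3*(j + 2*cos(j))^3)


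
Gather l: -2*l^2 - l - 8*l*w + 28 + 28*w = -2*l^2 + l*(-8*w - 1) + 28*w + 28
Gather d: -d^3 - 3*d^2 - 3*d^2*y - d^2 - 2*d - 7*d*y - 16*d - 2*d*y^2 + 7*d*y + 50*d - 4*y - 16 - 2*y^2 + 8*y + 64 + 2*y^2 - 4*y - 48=-d^3 + d^2*(-3*y - 4) + d*(32 - 2*y^2)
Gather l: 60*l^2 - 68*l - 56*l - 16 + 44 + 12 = 60*l^2 - 124*l + 40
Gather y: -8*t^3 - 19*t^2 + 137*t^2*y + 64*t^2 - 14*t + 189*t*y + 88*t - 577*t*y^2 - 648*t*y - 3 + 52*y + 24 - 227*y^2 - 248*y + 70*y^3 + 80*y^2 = -8*t^3 + 45*t^2 + 74*t + 70*y^3 + y^2*(-577*t - 147) + y*(137*t^2 - 459*t - 196) + 21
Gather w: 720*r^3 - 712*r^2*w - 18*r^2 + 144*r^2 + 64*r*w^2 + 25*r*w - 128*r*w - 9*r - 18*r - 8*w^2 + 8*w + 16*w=720*r^3 + 126*r^2 - 27*r + w^2*(64*r - 8) + w*(-712*r^2 - 103*r + 24)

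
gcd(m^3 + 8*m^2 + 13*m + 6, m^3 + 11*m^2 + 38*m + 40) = 1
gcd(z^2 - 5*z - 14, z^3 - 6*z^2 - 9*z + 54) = 1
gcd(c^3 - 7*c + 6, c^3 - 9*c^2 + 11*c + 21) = 1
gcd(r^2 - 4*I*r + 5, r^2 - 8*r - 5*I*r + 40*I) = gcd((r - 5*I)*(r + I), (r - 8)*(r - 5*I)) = r - 5*I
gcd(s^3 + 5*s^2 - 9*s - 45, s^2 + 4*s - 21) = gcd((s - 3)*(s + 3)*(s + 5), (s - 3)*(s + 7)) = s - 3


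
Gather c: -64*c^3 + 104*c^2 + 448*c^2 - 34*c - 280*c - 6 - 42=-64*c^3 + 552*c^2 - 314*c - 48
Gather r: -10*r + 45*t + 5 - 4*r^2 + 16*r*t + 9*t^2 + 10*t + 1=-4*r^2 + r*(16*t - 10) + 9*t^2 + 55*t + 6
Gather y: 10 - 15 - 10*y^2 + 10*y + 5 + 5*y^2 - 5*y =-5*y^2 + 5*y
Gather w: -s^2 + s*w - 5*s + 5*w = -s^2 - 5*s + w*(s + 5)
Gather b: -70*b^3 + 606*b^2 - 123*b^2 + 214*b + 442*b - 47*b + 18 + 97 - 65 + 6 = -70*b^3 + 483*b^2 + 609*b + 56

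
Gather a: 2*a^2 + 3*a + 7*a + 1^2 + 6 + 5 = 2*a^2 + 10*a + 12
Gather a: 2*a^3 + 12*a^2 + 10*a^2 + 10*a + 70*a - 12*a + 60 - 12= 2*a^3 + 22*a^2 + 68*a + 48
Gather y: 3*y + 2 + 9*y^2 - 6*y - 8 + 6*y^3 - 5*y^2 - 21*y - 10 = 6*y^3 + 4*y^2 - 24*y - 16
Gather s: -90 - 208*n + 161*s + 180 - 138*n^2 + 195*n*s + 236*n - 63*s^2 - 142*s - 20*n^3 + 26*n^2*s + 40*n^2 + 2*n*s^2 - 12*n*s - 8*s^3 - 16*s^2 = -20*n^3 - 98*n^2 + 28*n - 8*s^3 + s^2*(2*n - 79) + s*(26*n^2 + 183*n + 19) + 90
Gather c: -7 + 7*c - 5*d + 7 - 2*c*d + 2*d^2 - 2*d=c*(7 - 2*d) + 2*d^2 - 7*d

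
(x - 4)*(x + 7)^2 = x^3 + 10*x^2 - 7*x - 196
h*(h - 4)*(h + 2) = h^3 - 2*h^2 - 8*h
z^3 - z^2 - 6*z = z*(z - 3)*(z + 2)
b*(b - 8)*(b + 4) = b^3 - 4*b^2 - 32*b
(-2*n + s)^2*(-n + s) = -4*n^3 + 8*n^2*s - 5*n*s^2 + s^3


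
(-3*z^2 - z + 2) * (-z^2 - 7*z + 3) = 3*z^4 + 22*z^3 - 4*z^2 - 17*z + 6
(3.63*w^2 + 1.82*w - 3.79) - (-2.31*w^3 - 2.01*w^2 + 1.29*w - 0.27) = 2.31*w^3 + 5.64*w^2 + 0.53*w - 3.52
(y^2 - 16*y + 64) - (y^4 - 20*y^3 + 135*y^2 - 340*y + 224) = -y^4 + 20*y^3 - 134*y^2 + 324*y - 160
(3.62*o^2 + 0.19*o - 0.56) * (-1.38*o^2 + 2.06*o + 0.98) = -4.9956*o^4 + 7.195*o^3 + 4.7118*o^2 - 0.9674*o - 0.5488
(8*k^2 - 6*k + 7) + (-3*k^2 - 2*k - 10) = 5*k^2 - 8*k - 3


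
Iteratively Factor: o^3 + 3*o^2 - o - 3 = (o + 1)*(o^2 + 2*o - 3) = (o - 1)*(o + 1)*(o + 3)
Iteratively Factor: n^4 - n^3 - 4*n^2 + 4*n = (n - 1)*(n^3 - 4*n) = n*(n - 1)*(n^2 - 4) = n*(n - 1)*(n + 2)*(n - 2)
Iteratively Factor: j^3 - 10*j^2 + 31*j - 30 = (j - 5)*(j^2 - 5*j + 6) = (j - 5)*(j - 2)*(j - 3)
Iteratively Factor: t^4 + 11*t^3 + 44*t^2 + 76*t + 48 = (t + 2)*(t^3 + 9*t^2 + 26*t + 24) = (t + 2)*(t + 3)*(t^2 + 6*t + 8) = (t + 2)*(t + 3)*(t + 4)*(t + 2)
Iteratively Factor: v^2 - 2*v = (v - 2)*(v)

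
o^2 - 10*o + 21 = (o - 7)*(o - 3)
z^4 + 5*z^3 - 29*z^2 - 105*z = z*(z - 5)*(z + 3)*(z + 7)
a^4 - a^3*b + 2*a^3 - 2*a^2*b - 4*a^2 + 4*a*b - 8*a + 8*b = (a - 2)*(a + 2)^2*(a - b)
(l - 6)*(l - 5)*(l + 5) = l^3 - 6*l^2 - 25*l + 150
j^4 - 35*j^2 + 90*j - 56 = (j - 4)*(j - 2)*(j - 1)*(j + 7)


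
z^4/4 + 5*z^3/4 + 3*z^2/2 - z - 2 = (z/2 + 1)^2*(z - 1)*(z + 2)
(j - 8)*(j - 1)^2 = j^3 - 10*j^2 + 17*j - 8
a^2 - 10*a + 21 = (a - 7)*(a - 3)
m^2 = m^2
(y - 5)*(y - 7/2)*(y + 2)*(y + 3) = y^4 - 7*y^3/2 - 19*y^2 + 73*y/2 + 105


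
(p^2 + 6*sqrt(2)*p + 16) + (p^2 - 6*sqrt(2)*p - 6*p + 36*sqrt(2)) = 2*p^2 - 6*p + 16 + 36*sqrt(2)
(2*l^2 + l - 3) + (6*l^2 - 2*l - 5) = 8*l^2 - l - 8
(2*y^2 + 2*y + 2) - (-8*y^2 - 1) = 10*y^2 + 2*y + 3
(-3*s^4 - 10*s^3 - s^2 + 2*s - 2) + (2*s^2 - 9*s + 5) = -3*s^4 - 10*s^3 + s^2 - 7*s + 3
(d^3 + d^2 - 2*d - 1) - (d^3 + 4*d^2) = -3*d^2 - 2*d - 1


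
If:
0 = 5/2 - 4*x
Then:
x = 5/8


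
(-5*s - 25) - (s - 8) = -6*s - 17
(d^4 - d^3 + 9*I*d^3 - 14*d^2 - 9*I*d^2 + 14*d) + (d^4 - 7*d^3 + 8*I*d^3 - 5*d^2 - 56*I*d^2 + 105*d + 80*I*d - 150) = 2*d^4 - 8*d^3 + 17*I*d^3 - 19*d^2 - 65*I*d^2 + 119*d + 80*I*d - 150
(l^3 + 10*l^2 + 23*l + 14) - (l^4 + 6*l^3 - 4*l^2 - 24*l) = -l^4 - 5*l^3 + 14*l^2 + 47*l + 14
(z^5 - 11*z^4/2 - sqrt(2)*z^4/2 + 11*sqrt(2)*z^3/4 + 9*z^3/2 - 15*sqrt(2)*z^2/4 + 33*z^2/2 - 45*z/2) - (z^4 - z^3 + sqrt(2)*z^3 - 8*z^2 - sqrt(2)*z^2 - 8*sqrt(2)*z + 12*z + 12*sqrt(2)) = z^5 - 13*z^4/2 - sqrt(2)*z^4/2 + 7*sqrt(2)*z^3/4 + 11*z^3/2 - 11*sqrt(2)*z^2/4 + 49*z^2/2 - 69*z/2 + 8*sqrt(2)*z - 12*sqrt(2)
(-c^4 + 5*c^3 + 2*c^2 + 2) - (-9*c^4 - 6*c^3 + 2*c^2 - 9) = 8*c^4 + 11*c^3 + 11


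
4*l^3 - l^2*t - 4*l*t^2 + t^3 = (-4*l + t)*(-l + t)*(l + t)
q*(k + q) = k*q + q^2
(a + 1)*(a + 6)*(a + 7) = a^3 + 14*a^2 + 55*a + 42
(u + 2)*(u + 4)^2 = u^3 + 10*u^2 + 32*u + 32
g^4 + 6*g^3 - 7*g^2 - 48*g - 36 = (g - 3)*(g + 1)*(g + 2)*(g + 6)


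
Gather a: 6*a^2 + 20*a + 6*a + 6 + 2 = 6*a^2 + 26*a + 8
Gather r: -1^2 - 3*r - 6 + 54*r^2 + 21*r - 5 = 54*r^2 + 18*r - 12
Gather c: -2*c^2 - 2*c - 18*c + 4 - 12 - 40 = -2*c^2 - 20*c - 48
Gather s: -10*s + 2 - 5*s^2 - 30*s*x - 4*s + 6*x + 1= -5*s^2 + s*(-30*x - 14) + 6*x + 3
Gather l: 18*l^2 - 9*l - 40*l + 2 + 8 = 18*l^2 - 49*l + 10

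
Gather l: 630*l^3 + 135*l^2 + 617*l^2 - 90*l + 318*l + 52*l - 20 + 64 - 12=630*l^3 + 752*l^2 + 280*l + 32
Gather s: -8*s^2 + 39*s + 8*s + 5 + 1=-8*s^2 + 47*s + 6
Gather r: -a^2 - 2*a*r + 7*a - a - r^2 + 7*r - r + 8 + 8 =-a^2 + 6*a - r^2 + r*(6 - 2*a) + 16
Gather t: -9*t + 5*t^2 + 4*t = 5*t^2 - 5*t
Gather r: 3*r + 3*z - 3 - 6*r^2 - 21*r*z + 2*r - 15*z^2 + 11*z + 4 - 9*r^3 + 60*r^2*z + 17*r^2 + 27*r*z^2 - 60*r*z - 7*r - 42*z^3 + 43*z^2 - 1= -9*r^3 + r^2*(60*z + 11) + r*(27*z^2 - 81*z - 2) - 42*z^3 + 28*z^2 + 14*z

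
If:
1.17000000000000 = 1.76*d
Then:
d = 0.66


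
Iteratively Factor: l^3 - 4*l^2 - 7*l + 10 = (l + 2)*(l^2 - 6*l + 5) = (l - 1)*(l + 2)*(l - 5)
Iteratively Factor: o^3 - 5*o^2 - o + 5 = (o + 1)*(o^2 - 6*o + 5) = (o - 5)*(o + 1)*(o - 1)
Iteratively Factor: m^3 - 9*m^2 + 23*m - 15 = (m - 3)*(m^2 - 6*m + 5) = (m - 3)*(m - 1)*(m - 5)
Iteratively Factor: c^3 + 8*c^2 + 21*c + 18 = (c + 3)*(c^2 + 5*c + 6) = (c + 3)^2*(c + 2)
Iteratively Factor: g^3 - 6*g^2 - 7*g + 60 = (g - 4)*(g^2 - 2*g - 15) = (g - 4)*(g + 3)*(g - 5)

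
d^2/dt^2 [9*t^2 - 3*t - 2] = 18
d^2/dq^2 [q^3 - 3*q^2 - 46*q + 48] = 6*q - 6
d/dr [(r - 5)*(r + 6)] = 2*r + 1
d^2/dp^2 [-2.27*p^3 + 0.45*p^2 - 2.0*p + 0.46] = 0.9 - 13.62*p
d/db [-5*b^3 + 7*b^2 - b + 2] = -15*b^2 + 14*b - 1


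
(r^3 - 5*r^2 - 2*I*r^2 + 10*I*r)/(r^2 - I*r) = (r^2 - 5*r - 2*I*r + 10*I)/(r - I)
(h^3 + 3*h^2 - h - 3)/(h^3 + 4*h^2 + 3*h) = (h - 1)/h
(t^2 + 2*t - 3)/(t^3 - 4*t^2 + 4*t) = (t^2 + 2*t - 3)/(t*(t^2 - 4*t + 4))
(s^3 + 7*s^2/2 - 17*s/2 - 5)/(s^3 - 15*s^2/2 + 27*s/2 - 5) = (2*s^2 + 11*s + 5)/(2*s^2 - 11*s + 5)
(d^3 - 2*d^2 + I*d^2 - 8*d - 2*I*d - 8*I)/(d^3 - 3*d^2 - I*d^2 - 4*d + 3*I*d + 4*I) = (d^2 + d*(2 + I) + 2*I)/(d^2 + d*(1 - I) - I)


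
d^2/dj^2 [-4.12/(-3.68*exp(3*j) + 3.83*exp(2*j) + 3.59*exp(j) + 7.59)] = ((-136.4544*exp(2*j) + 63.1184*exp(j) + 14.7908)*(-3.68*exp(3*j) + 3.83*exp(2*j) + 3.59*exp(j) + 7.59) - 4.12*(-22.08*exp(2*j) + 15.32*exp(j) + 7.18)*(-11.04*exp(2*j) + 7.66*exp(j) + 3.59)*exp(j))*exp(j)/(-3.68*exp(3*j) + 3.83*exp(2*j) + 3.59*exp(j) + 7.59)^3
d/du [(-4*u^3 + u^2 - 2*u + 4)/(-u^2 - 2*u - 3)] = 2*(2*u^4 + 8*u^3 + 16*u^2 + u + 7)/(u^4 + 4*u^3 + 10*u^2 + 12*u + 9)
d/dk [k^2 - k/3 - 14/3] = 2*k - 1/3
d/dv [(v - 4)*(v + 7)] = 2*v + 3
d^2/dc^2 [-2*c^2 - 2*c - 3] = -4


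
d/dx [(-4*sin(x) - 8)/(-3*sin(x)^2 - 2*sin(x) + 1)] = 4*(-12*sin(x) + 3*cos(x)^2 - 8)*cos(x)/(3*sin(x)^2 + 2*sin(x) - 1)^2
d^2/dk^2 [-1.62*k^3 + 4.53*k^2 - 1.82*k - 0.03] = 9.06 - 9.72*k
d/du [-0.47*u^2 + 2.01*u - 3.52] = 2.01 - 0.94*u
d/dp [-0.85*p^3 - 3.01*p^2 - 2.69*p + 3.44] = -2.55*p^2 - 6.02*p - 2.69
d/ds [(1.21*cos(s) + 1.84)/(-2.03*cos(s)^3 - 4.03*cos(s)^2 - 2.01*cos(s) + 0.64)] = -(4.9126*cos(s)^3 + 16.0819*cos(s)^2 + 14.8304*cos(s) + 4.4728)*sin(s)/(2.03*cos(s)^3 + 4.03*cos(s)^2 + 2.01*cos(s) - 0.64)^2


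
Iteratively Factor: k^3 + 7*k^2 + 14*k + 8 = (k + 1)*(k^2 + 6*k + 8) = (k + 1)*(k + 2)*(k + 4)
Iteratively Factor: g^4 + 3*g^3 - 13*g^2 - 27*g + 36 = (g + 4)*(g^3 - g^2 - 9*g + 9) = (g + 3)*(g + 4)*(g^2 - 4*g + 3) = (g - 3)*(g + 3)*(g + 4)*(g - 1)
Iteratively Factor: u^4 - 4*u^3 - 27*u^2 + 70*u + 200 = (u - 5)*(u^3 + u^2 - 22*u - 40) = (u - 5)^2*(u^2 + 6*u + 8) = (u - 5)^2*(u + 2)*(u + 4)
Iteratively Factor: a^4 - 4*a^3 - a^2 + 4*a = (a - 4)*(a^3 - a) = a*(a - 4)*(a^2 - 1) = a*(a - 4)*(a - 1)*(a + 1)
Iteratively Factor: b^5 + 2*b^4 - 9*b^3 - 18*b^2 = (b + 2)*(b^4 - 9*b^2) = (b + 2)*(b + 3)*(b^3 - 3*b^2) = b*(b + 2)*(b + 3)*(b^2 - 3*b) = b*(b - 3)*(b + 2)*(b + 3)*(b)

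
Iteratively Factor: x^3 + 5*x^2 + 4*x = (x)*(x^2 + 5*x + 4) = x*(x + 1)*(x + 4)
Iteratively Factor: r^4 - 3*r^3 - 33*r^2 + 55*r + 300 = (r + 4)*(r^3 - 7*r^2 - 5*r + 75) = (r + 3)*(r + 4)*(r^2 - 10*r + 25) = (r - 5)*(r + 3)*(r + 4)*(r - 5)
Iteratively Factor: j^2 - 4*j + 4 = (j - 2)*(j - 2)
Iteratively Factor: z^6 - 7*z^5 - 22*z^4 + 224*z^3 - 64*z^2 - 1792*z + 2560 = (z - 4)*(z^5 - 3*z^4 - 34*z^3 + 88*z^2 + 288*z - 640) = (z - 4)*(z + 4)*(z^4 - 7*z^3 - 6*z^2 + 112*z - 160) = (z - 4)^2*(z + 4)*(z^3 - 3*z^2 - 18*z + 40) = (z - 4)^2*(z - 2)*(z + 4)*(z^2 - z - 20) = (z - 5)*(z - 4)^2*(z - 2)*(z + 4)*(z + 4)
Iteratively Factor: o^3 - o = (o)*(o^2 - 1) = o*(o + 1)*(o - 1)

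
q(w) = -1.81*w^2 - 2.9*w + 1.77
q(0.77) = -1.54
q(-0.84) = 2.93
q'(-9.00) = 29.68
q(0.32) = 0.66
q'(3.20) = -14.48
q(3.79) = -35.22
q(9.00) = -170.94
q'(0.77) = -5.69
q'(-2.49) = 6.11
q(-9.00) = -118.74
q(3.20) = -26.04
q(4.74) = -52.64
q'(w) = -3.62*w - 2.9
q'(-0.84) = 0.14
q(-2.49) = -2.23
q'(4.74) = -20.06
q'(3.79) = -16.62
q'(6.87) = -27.77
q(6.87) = -103.58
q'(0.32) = -4.06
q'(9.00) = -35.48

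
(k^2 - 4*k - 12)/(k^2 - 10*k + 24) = (k + 2)/(k - 4)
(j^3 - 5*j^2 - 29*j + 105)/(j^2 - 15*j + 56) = (j^2 + 2*j - 15)/(j - 8)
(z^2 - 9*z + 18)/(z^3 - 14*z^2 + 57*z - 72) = (z - 6)/(z^2 - 11*z + 24)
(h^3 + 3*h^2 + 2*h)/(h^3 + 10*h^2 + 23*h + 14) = h/(h + 7)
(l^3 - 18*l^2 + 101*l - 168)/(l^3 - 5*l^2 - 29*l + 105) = (l - 8)/(l + 5)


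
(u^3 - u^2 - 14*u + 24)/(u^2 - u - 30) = (-u^3 + u^2 + 14*u - 24)/(-u^2 + u + 30)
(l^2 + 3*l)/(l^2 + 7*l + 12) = l/(l + 4)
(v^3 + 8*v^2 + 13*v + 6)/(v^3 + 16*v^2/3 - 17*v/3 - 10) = 3*(v + 1)/(3*v - 5)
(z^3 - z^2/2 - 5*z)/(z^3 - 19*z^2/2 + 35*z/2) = (z + 2)/(z - 7)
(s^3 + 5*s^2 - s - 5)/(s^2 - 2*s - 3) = (s^2 + 4*s - 5)/(s - 3)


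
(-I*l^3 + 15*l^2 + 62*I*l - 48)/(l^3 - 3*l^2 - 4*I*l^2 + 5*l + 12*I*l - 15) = (-I*l^2 + 14*l + 48*I)/(l^2 - l*(3 + 5*I) + 15*I)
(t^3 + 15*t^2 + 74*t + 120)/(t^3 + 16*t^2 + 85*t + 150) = (t + 4)/(t + 5)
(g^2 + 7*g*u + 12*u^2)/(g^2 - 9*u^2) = (-g - 4*u)/(-g + 3*u)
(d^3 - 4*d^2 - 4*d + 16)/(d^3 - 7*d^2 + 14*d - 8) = (d + 2)/(d - 1)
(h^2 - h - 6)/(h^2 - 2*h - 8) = (h - 3)/(h - 4)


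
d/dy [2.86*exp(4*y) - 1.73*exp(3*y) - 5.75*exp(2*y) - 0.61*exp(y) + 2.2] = (11.44*exp(3*y) - 5.19*exp(2*y) - 11.5*exp(y) - 0.61)*exp(y)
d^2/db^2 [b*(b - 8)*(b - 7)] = 6*b - 30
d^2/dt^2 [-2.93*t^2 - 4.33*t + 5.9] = -5.86000000000000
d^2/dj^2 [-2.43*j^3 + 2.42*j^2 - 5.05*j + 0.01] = 4.84 - 14.58*j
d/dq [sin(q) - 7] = cos(q)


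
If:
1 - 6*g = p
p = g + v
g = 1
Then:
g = 1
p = -5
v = -6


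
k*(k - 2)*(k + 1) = k^3 - k^2 - 2*k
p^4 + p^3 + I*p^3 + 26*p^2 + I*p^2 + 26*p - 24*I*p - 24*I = (p + 1)*(p - 4*I)*(p - I)*(p + 6*I)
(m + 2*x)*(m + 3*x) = m^2 + 5*m*x + 6*x^2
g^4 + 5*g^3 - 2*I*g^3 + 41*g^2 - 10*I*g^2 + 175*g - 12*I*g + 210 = (g + 2)*(g + 3)*(g - 7*I)*(g + 5*I)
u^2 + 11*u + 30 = (u + 5)*(u + 6)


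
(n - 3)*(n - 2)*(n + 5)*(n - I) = n^4 - I*n^3 - 19*n^2 + 30*n + 19*I*n - 30*I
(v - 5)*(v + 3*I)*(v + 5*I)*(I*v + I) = I*v^4 - 8*v^3 - 4*I*v^3 + 32*v^2 - 20*I*v^2 + 40*v + 60*I*v + 75*I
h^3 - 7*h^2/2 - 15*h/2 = h*(h - 5)*(h + 3/2)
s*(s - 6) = s^2 - 6*s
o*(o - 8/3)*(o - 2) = o^3 - 14*o^2/3 + 16*o/3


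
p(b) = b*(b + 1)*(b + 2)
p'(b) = b*(b + 1) + b*(b + 2) + (b + 1)*(b + 2)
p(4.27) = 141.09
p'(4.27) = 82.32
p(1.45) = 12.26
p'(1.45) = 17.01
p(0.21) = 0.56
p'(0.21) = 3.39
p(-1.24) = 0.23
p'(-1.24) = -0.83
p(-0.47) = -0.38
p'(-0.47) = -0.16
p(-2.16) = -0.40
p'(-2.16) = 3.04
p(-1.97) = 0.06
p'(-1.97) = 1.82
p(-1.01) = 0.01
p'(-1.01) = -1.00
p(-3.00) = -6.00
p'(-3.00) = 11.00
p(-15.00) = -2730.00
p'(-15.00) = 587.00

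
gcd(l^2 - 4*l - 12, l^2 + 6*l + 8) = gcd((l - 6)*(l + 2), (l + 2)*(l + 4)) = l + 2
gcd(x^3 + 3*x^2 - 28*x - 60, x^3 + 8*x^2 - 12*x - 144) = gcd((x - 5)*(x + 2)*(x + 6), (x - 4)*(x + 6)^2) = x + 6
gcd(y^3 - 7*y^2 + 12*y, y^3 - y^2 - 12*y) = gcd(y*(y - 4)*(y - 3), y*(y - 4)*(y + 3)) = y^2 - 4*y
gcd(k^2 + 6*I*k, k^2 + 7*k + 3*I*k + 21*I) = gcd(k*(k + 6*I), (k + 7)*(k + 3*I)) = 1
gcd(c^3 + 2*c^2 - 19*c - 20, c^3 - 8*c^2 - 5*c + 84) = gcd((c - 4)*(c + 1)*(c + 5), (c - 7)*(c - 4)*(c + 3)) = c - 4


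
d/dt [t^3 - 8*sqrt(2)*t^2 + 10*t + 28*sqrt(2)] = 3*t^2 - 16*sqrt(2)*t + 10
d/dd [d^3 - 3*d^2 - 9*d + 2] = 3*d^2 - 6*d - 9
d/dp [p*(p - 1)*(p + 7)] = 3*p^2 + 12*p - 7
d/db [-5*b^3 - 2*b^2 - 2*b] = -15*b^2 - 4*b - 2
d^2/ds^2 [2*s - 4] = 0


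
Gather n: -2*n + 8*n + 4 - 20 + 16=6*n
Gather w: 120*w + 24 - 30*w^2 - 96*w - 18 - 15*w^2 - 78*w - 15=-45*w^2 - 54*w - 9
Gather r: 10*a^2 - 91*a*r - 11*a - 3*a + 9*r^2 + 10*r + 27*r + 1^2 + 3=10*a^2 - 14*a + 9*r^2 + r*(37 - 91*a) + 4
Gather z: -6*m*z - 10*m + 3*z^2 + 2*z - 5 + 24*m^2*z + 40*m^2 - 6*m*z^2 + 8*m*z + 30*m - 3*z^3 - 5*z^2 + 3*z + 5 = 40*m^2 + 20*m - 3*z^3 + z^2*(-6*m - 2) + z*(24*m^2 + 2*m + 5)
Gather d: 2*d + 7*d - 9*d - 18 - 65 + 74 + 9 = 0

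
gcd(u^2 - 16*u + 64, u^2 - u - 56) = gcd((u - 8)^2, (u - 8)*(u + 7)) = u - 8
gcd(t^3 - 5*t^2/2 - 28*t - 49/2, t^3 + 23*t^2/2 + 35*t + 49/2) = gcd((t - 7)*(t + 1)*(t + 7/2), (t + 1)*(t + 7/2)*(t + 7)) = t^2 + 9*t/2 + 7/2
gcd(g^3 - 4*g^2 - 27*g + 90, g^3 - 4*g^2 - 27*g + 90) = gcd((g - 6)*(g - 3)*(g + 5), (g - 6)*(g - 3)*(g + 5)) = g^3 - 4*g^2 - 27*g + 90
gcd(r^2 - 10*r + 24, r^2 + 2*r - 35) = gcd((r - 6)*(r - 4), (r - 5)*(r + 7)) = 1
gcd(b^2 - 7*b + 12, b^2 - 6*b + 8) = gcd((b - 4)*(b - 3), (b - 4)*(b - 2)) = b - 4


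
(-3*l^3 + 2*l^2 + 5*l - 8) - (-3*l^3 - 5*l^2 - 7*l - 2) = 7*l^2 + 12*l - 6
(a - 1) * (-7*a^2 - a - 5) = -7*a^3 + 6*a^2 - 4*a + 5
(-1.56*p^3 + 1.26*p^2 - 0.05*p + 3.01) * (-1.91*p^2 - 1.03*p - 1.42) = 2.9796*p^5 - 0.7998*p^4 + 1.0129*p^3 - 7.4868*p^2 - 3.0293*p - 4.2742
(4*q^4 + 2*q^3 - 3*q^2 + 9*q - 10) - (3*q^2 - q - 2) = 4*q^4 + 2*q^3 - 6*q^2 + 10*q - 8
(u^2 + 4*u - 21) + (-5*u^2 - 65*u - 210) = -4*u^2 - 61*u - 231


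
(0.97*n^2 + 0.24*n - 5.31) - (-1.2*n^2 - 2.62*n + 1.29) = 2.17*n^2 + 2.86*n - 6.6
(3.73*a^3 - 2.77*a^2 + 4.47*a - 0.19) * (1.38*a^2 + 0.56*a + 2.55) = 5.1474*a^5 - 1.7338*a^4 + 14.1289*a^3 - 4.8225*a^2 + 11.2921*a - 0.4845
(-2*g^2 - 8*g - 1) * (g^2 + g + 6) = -2*g^4 - 10*g^3 - 21*g^2 - 49*g - 6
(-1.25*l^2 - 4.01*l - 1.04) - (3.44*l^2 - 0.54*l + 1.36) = -4.69*l^2 - 3.47*l - 2.4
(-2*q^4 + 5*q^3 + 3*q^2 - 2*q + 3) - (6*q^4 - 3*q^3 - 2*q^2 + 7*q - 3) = -8*q^4 + 8*q^3 + 5*q^2 - 9*q + 6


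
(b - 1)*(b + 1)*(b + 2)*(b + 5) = b^4 + 7*b^3 + 9*b^2 - 7*b - 10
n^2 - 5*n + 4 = (n - 4)*(n - 1)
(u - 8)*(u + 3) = u^2 - 5*u - 24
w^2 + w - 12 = (w - 3)*(w + 4)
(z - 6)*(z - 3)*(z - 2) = z^3 - 11*z^2 + 36*z - 36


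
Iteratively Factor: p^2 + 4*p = (p)*(p + 4)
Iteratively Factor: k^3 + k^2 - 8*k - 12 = (k - 3)*(k^2 + 4*k + 4) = (k - 3)*(k + 2)*(k + 2)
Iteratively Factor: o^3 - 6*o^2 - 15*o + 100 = (o - 5)*(o^2 - o - 20) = (o - 5)^2*(o + 4)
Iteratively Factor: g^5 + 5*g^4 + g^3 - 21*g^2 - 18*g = (g + 3)*(g^4 + 2*g^3 - 5*g^2 - 6*g) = (g + 3)^2*(g^3 - g^2 - 2*g) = (g - 2)*(g + 3)^2*(g^2 + g) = g*(g - 2)*(g + 3)^2*(g + 1)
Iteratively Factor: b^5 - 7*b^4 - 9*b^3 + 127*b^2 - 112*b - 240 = (b - 5)*(b^4 - 2*b^3 - 19*b^2 + 32*b + 48) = (b - 5)*(b + 1)*(b^3 - 3*b^2 - 16*b + 48) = (b - 5)*(b - 4)*(b + 1)*(b^2 + b - 12) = (b - 5)*(b - 4)*(b - 3)*(b + 1)*(b + 4)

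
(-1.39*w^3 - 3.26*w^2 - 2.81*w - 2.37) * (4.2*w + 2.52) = -5.838*w^4 - 17.1948*w^3 - 20.0172*w^2 - 17.0352*w - 5.9724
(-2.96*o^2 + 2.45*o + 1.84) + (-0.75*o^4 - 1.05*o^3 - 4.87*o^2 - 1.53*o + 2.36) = -0.75*o^4 - 1.05*o^3 - 7.83*o^2 + 0.92*o + 4.2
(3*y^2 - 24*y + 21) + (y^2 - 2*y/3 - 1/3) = 4*y^2 - 74*y/3 + 62/3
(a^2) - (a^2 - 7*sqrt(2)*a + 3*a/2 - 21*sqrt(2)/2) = -3*a/2 + 7*sqrt(2)*a + 21*sqrt(2)/2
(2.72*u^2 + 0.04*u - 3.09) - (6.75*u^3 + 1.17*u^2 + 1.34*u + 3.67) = -6.75*u^3 + 1.55*u^2 - 1.3*u - 6.76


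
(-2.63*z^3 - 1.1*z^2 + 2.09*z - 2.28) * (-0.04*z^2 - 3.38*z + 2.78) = 0.1052*z^5 + 8.9334*z^4 - 3.677*z^3 - 10.031*z^2 + 13.5166*z - 6.3384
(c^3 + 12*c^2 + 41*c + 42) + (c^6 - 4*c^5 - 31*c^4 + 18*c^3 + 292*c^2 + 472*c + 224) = c^6 - 4*c^5 - 31*c^4 + 19*c^3 + 304*c^2 + 513*c + 266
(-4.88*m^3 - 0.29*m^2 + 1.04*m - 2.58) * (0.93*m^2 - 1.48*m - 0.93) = -4.5384*m^5 + 6.9527*m^4 + 5.9348*m^3 - 3.6689*m^2 + 2.8512*m + 2.3994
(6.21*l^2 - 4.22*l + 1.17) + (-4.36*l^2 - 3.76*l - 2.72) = 1.85*l^2 - 7.98*l - 1.55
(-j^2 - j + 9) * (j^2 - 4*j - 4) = -j^4 + 3*j^3 + 17*j^2 - 32*j - 36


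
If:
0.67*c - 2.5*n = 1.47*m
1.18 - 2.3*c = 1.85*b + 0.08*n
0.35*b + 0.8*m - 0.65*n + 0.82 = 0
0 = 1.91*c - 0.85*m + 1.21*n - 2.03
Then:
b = 0.04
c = 0.46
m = -0.64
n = 0.50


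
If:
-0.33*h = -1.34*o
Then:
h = 4.06060606060606*o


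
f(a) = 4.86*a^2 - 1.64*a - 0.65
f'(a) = 9.72*a - 1.64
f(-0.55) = 1.72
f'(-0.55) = -6.99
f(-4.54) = 106.97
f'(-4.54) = -45.77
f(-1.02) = 6.08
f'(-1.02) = -11.55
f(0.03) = -0.69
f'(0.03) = -1.35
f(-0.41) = 0.84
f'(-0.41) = -5.63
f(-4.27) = 94.96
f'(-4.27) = -43.14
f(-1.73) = 16.73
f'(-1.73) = -18.46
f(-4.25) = 94.10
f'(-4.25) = -42.95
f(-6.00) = 184.15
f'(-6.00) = -59.96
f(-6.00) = 184.15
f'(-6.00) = -59.96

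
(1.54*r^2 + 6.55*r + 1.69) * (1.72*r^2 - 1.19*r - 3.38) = 2.6488*r^4 + 9.4334*r^3 - 10.0929*r^2 - 24.1501*r - 5.7122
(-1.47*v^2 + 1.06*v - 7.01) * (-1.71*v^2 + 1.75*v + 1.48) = 2.5137*v^4 - 4.3851*v^3 + 11.6665*v^2 - 10.6987*v - 10.3748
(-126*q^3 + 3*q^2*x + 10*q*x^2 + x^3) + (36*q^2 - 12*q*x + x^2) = -126*q^3 + 3*q^2*x + 36*q^2 + 10*q*x^2 - 12*q*x + x^3 + x^2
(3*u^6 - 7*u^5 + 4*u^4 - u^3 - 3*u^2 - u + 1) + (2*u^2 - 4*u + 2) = 3*u^6 - 7*u^5 + 4*u^4 - u^3 - u^2 - 5*u + 3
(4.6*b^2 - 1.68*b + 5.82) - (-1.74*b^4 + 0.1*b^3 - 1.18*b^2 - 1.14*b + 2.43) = 1.74*b^4 - 0.1*b^3 + 5.78*b^2 - 0.54*b + 3.39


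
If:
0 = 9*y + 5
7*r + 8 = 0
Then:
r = -8/7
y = -5/9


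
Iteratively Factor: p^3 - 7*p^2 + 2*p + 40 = (p + 2)*(p^2 - 9*p + 20) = (p - 4)*(p + 2)*(p - 5)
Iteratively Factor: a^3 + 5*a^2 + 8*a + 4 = (a + 2)*(a^2 + 3*a + 2) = (a + 2)^2*(a + 1)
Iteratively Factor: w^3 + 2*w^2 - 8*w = (w - 2)*(w^2 + 4*w) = (w - 2)*(w + 4)*(w)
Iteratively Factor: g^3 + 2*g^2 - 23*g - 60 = (g + 3)*(g^2 - g - 20) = (g - 5)*(g + 3)*(g + 4)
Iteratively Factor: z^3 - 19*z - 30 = (z - 5)*(z^2 + 5*z + 6) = (z - 5)*(z + 3)*(z + 2)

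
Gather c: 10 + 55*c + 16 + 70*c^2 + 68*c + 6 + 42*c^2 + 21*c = 112*c^2 + 144*c + 32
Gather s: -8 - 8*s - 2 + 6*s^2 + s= 6*s^2 - 7*s - 10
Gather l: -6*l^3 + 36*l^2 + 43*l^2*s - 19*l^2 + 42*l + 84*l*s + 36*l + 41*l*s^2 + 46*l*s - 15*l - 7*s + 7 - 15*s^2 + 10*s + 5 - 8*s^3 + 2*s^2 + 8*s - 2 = -6*l^3 + l^2*(43*s + 17) + l*(41*s^2 + 130*s + 63) - 8*s^3 - 13*s^2 + 11*s + 10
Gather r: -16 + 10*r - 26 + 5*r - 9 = 15*r - 51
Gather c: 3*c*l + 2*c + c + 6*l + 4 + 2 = c*(3*l + 3) + 6*l + 6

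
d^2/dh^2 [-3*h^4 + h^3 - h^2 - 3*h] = -36*h^2 + 6*h - 2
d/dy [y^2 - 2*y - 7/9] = 2*y - 2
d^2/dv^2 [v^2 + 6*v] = 2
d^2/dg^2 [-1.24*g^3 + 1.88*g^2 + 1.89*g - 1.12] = 3.76 - 7.44*g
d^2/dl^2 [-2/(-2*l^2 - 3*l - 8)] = 4*(-4*l^2 - 6*l + (4*l + 3)^2 - 16)/(2*l^2 + 3*l + 8)^3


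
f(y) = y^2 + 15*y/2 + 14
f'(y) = 2*y + 15/2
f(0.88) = 21.37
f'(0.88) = 9.26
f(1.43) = 26.77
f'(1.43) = 10.36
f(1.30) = 25.44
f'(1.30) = 10.10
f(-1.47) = 5.14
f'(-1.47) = 4.56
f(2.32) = 36.78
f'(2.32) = 12.14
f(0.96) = 22.12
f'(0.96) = 9.42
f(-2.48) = 1.55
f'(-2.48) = 2.54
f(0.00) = 14.00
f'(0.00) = 7.50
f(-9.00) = 27.50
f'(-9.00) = -10.50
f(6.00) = 95.00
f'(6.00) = 19.50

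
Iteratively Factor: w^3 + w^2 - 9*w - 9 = (w + 3)*(w^2 - 2*w - 3) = (w + 1)*(w + 3)*(w - 3)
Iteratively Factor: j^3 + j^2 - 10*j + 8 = (j - 2)*(j^2 + 3*j - 4) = (j - 2)*(j + 4)*(j - 1)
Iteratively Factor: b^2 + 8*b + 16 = (b + 4)*(b + 4)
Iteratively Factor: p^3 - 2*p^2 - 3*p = (p)*(p^2 - 2*p - 3) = p*(p + 1)*(p - 3)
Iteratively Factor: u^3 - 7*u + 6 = (u + 3)*(u^2 - 3*u + 2) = (u - 1)*(u + 3)*(u - 2)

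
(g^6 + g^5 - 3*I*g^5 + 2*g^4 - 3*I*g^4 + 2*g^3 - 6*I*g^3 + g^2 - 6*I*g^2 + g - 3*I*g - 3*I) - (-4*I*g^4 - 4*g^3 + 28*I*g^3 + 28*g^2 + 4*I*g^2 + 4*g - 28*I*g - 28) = g^6 + g^5 - 3*I*g^5 + 2*g^4 + I*g^4 + 6*g^3 - 34*I*g^3 - 27*g^2 - 10*I*g^2 - 3*g + 25*I*g + 28 - 3*I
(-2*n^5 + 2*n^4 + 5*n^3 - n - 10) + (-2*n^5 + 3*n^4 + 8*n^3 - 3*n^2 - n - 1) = -4*n^5 + 5*n^4 + 13*n^3 - 3*n^2 - 2*n - 11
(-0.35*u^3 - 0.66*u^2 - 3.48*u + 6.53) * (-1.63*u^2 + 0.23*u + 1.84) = 0.5705*u^5 + 0.9953*u^4 + 4.8766*u^3 - 12.6587*u^2 - 4.9013*u + 12.0152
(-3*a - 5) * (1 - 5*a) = 15*a^2 + 22*a - 5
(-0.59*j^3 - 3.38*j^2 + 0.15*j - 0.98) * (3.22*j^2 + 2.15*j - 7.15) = -1.8998*j^5 - 12.1521*j^4 - 2.5655*j^3 + 21.3339*j^2 - 3.1795*j + 7.007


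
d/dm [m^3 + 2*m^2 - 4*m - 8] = 3*m^2 + 4*m - 4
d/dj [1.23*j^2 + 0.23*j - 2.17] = 2.46*j + 0.23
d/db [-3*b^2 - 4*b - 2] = -6*b - 4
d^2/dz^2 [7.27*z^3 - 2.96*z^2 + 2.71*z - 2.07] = 43.62*z - 5.92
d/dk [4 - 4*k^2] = -8*k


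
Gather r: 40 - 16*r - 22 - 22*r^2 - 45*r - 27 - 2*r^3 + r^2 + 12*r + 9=-2*r^3 - 21*r^2 - 49*r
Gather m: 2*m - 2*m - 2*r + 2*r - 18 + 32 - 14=0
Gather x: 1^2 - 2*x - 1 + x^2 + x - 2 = x^2 - x - 2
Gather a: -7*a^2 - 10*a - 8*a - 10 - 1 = -7*a^2 - 18*a - 11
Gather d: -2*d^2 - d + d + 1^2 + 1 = 2 - 2*d^2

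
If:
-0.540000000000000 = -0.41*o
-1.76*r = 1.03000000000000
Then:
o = 1.32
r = -0.59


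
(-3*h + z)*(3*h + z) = -9*h^2 + z^2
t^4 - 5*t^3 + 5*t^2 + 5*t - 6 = (t - 3)*(t - 2)*(t - 1)*(t + 1)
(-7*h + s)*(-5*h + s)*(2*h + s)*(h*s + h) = 70*h^4*s + 70*h^4 + 11*h^3*s^2 + 11*h^3*s - 10*h^2*s^3 - 10*h^2*s^2 + h*s^4 + h*s^3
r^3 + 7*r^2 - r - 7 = (r - 1)*(r + 1)*(r + 7)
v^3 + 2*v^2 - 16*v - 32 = (v - 4)*(v + 2)*(v + 4)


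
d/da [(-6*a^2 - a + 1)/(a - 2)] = (-6*a^2 + 24*a + 1)/(a^2 - 4*a + 4)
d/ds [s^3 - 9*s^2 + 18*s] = 3*s^2 - 18*s + 18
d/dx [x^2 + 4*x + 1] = 2*x + 4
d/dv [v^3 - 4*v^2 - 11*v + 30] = 3*v^2 - 8*v - 11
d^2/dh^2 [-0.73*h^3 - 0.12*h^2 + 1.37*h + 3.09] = -4.38*h - 0.24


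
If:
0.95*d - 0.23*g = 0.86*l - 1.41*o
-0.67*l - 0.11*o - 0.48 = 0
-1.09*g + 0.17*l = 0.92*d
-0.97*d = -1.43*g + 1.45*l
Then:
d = 0.34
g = -0.38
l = -0.61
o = -0.66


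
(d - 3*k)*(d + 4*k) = d^2 + d*k - 12*k^2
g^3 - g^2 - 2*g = g*(g - 2)*(g + 1)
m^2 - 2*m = m*(m - 2)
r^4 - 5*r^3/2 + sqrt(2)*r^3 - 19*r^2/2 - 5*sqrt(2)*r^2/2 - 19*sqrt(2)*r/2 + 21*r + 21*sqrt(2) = (r - 7/2)*(r - 2)*(r + 3)*(r + sqrt(2))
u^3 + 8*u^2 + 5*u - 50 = (u - 2)*(u + 5)^2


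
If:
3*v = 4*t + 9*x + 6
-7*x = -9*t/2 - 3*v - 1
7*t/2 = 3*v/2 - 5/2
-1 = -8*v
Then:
No Solution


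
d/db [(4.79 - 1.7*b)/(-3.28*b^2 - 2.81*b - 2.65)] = (-5.576*b^2 + 31.4224*b + 17.9649)/(10.7584*b^4 + 18.4336*b^3 + 25.2801*b^2 + 14.893*b + 7.0225)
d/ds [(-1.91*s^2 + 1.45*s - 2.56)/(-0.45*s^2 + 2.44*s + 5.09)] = (-4.0079*s^2 - 21.7478*s + 13.6269)/(0.2025*s^4 - 2.196*s^3 + 1.3726*s^2 + 24.8392*s + 25.9081)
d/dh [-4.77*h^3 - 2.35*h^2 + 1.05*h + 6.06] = -14.31*h^2 - 4.7*h + 1.05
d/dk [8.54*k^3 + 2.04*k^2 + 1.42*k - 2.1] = 25.62*k^2 + 4.08*k + 1.42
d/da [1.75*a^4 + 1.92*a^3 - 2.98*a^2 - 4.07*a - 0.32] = 7.0*a^3 + 5.76*a^2 - 5.96*a - 4.07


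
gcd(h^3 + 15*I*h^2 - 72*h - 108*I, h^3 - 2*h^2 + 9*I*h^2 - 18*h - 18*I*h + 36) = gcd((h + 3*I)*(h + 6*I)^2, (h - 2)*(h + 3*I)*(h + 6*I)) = h^2 + 9*I*h - 18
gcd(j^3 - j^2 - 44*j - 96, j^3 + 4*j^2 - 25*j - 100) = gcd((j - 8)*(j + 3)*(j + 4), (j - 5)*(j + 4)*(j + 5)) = j + 4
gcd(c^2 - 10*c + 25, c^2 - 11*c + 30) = c - 5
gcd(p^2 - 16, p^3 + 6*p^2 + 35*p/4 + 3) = p + 4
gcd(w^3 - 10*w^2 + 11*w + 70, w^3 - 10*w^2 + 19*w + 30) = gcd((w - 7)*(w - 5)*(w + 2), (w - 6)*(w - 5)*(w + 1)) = w - 5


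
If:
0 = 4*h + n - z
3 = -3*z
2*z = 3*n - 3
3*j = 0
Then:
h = -1/3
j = 0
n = 1/3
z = -1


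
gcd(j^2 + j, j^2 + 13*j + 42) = 1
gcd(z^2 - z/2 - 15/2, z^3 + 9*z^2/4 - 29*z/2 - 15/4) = z - 3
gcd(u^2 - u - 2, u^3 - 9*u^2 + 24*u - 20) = u - 2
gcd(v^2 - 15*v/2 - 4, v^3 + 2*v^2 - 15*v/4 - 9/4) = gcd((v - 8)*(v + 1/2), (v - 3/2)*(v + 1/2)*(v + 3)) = v + 1/2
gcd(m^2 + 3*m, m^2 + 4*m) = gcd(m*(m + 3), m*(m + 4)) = m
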